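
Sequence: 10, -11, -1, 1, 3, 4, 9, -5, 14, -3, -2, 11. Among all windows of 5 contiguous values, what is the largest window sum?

25

10 -11 -1 1 3 → sum 2
-11 -1 1 3 4 → sum -4
-1 1 3 4 9 → sum 16
1 3 4 9 -5 → sum 12
3 4 9 -5 14 → sum 25
4 9 -5 14 -3 → sum 19
9 -5 14 -3 -2 → sum 13
-5 14 -3 -2 11 → sum 15
Largest of these is 25.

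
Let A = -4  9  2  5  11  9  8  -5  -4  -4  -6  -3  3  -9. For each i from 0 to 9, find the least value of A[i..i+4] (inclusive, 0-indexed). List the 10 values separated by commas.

(-4, 9, 2, 5, 11) → min -4
(9, 2, 5, 11, 9) → min 2
(2, 5, 11, 9, 8) → min 2
(5, 11, 9, 8, -5) → min -5
(11, 9, 8, -5, -4) → min -5
(9, 8, -5, -4, -4) → min -5
(8, -5, -4, -4, -6) → min -6
(-5, -4, -4, -6, -3) → min -6
(-4, -4, -6, -3, 3) → min -6
(-4, -6, -3, 3, -9) → min -9

-4, 2, 2, -5, -5, -5, -6, -6, -6, -9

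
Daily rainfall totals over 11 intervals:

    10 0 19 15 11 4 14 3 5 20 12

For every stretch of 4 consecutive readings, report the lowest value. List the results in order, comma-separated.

10 0 19 15 → min 0
0 19 15 11 → min 0
19 15 11 4 → min 4
15 11 4 14 → min 4
11 4 14 3 → min 3
4 14 3 5 → min 3
14 3 5 20 → min 3
3 5 20 12 → min 3

0, 0, 4, 4, 3, 3, 3, 3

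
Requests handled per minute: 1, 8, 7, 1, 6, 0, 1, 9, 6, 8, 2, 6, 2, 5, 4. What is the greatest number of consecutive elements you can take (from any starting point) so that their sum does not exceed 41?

10

add 1: [1] sum 1, len 1
add 8: [1, 8] sum 9, len 2
add 7: [1, 8, 7] sum 16, len 3
add 1: [1, 8, 7, 1] sum 17, len 4
add 6: [1, 8, 7, 1, 6] sum 23, len 5
add 0: [1, 8, 7, 1, 6, 0] sum 23, len 6
add 1: [1, 8, 7, 1, 6, 0, 1] sum 24, len 7
add 9: [1, 8, 7, 1, 6, 0, 1, 9] sum 33, len 8
add 6: [1, 8, 7, 1, 6, 0, 1, 9, 6] sum 39, len 9
add 8: [7, 1, 6, 0, 1, 9, 6, 8] sum 38, len 8
add 2: [7, 1, 6, 0, 1, 9, 6, 8, 2] sum 40, len 9
add 6: [1, 6, 0, 1, 9, 6, 8, 2, 6] sum 39, len 9
add 2: [1, 6, 0, 1, 9, 6, 8, 2, 6, 2] sum 41, len 10
add 5: [0, 1, 9, 6, 8, 2, 6, 2, 5] sum 39, len 9
add 4: [6, 8, 2, 6, 2, 5, 4] sum 33, len 7
Longest length seen: 10.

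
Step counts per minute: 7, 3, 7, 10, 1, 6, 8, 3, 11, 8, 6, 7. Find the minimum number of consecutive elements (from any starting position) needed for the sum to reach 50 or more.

8

add 7: running sum 7 < 50
add 3: running sum 10 < 50
add 7: running sum 17 < 50
add 10: running sum 27 < 50
add 1: running sum 28 < 50
add 6: running sum 34 < 50
add 8: running sum 42 < 50
add 3: running sum 45 < 50
add 11: shortest ending here [7, 3, 7, 10, 1, 6, 8, 3, 11] sum 56, len 9
add 8: shortest ending here [7, 10, 1, 6, 8, 3, 11, 8] sum 54, len 8
add 6: shortest ending here [10, 1, 6, 8, 3, 11, 8, 6] sum 53, len 8
add 7: shortest ending here [1, 6, 8, 3, 11, 8, 6, 7] sum 50, len 8
Shortest qualifying length: 8.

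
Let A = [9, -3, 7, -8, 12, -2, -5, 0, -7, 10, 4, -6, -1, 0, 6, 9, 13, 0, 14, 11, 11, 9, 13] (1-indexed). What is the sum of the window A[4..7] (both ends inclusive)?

Elements at indices 4..7: -8, 12, -2, -5
sum(-8, 12, -2, -5) = -3

-3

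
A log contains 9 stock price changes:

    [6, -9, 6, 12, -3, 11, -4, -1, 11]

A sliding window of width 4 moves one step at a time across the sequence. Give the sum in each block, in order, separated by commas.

15, 6, 26, 16, 3, 17

(6, -9, 6, 12) → sum 15
(-9, 6, 12, -3) → sum 6
(6, 12, -3, 11) → sum 26
(12, -3, 11, -4) → sum 16
(-3, 11, -4, -1) → sum 3
(11, -4, -1, 11) → sum 17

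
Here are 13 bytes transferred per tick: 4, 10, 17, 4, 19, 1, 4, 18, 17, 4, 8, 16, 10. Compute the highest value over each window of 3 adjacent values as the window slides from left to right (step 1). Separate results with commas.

17, 17, 19, 19, 19, 18, 18, 18, 17, 16, 16

Sliding a size-3 window across the 13 values:
(4, 10, 17) → max 17
(10, 17, 4) → max 17
(17, 4, 19) → max 19
(4, 19, 1) → max 19
(19, 1, 4) → max 19
(1, 4, 18) → max 18
(4, 18, 17) → max 18
(18, 17, 4) → max 18
(17, 4, 8) → max 17
(4, 8, 16) → max 16
(8, 16, 10) → max 16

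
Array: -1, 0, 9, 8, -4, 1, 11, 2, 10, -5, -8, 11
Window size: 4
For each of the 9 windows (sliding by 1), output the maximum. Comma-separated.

Sliding a size-4 window across the 12 values:
[-1, 0, 9, 8] → max 9
[0, 9, 8, -4] → max 9
[9, 8, -4, 1] → max 9
[8, -4, 1, 11] → max 11
[-4, 1, 11, 2] → max 11
[1, 11, 2, 10] → max 11
[11, 2, 10, -5] → max 11
[2, 10, -5, -8] → max 10
[10, -5, -8, 11] → max 11

9, 9, 9, 11, 11, 11, 11, 10, 11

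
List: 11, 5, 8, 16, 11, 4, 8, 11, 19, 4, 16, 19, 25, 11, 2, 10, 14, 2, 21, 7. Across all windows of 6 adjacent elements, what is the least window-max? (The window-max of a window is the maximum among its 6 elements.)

[11, 5, 8, 16, 11, 4] → max 16
[5, 8, 16, 11, 4, 8] → max 16
[8, 16, 11, 4, 8, 11] → max 16
[16, 11, 4, 8, 11, 19] → max 19
[11, 4, 8, 11, 19, 4] → max 19
[4, 8, 11, 19, 4, 16] → max 19
[8, 11, 19, 4, 16, 19] → max 19
[11, 19, 4, 16, 19, 25] → max 25
[19, 4, 16, 19, 25, 11] → max 25
[4, 16, 19, 25, 11, 2] → max 25
[16, 19, 25, 11, 2, 10] → max 25
[19, 25, 11, 2, 10, 14] → max 25
[25, 11, 2, 10, 14, 2] → max 25
[11, 2, 10, 14, 2, 21] → max 21
[2, 10, 14, 2, 21, 7] → max 21
Least of these is 16.

16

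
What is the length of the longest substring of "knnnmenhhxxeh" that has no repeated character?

add k: [k] len 1
add n: [k, n] len 2
add n (repeat n, move left end past it): [n] len 1
add n (repeat n, move left end past it): [n] len 1
add m: [n, m] len 2
add e: [n, m, e] len 3
add n (repeat n, move left end past it): [m, e, n] len 3
add h: [m, e, n, h] len 4
add h (repeat h, move left end past it): [h] len 1
add x: [h, x] len 2
add x (repeat x, move left end past it): [x] len 1
add e: [x, e] len 2
add h: [x, e, h] len 3
Longest all-distinct length: 4.

4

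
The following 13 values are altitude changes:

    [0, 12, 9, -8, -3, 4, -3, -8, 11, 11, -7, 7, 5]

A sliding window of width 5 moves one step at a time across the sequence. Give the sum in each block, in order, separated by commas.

Sliding a size-5 window across the 13 values:
[0, 12, 9, -8, -3] → sum 10
[12, 9, -8, -3, 4] → sum 14
[9, -8, -3, 4, -3] → sum -1
[-8, -3, 4, -3, -8] → sum -18
[-3, 4, -3, -8, 11] → sum 1
[4, -3, -8, 11, 11] → sum 15
[-3, -8, 11, 11, -7] → sum 4
[-8, 11, 11, -7, 7] → sum 14
[11, 11, -7, 7, 5] → sum 27

10, 14, -1, -18, 1, 15, 4, 14, 27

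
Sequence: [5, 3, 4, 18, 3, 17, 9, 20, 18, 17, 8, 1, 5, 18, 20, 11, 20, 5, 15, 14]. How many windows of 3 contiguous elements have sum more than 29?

11

5 3 4 → sum 12
3 4 18 → sum 25
4 18 3 → sum 25
18 3 17 → sum 38  > 29 ✓
3 17 9 → sum 29
17 9 20 → sum 46  > 29 ✓
9 20 18 → sum 47  > 29 ✓
20 18 17 → sum 55  > 29 ✓
18 17 8 → sum 43  > 29 ✓
17 8 1 → sum 26
8 1 5 → sum 14
1 5 18 → sum 24
5 18 20 → sum 43  > 29 ✓
18 20 11 → sum 49  > 29 ✓
20 11 20 → sum 51  > 29 ✓
11 20 5 → sum 36  > 29 ✓
20 5 15 → sum 40  > 29 ✓
5 15 14 → sum 34  > 29 ✓
11 windows satisfy the condition.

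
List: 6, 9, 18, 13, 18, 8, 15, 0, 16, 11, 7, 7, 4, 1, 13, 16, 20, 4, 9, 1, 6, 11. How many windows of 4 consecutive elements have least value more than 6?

(6, 9, 18, 13) → min 6
(9, 18, 13, 18) → min 9  > 6 ✓
(18, 13, 18, 8) → min 8  > 6 ✓
(13, 18, 8, 15) → min 8  > 6 ✓
(18, 8, 15, 0) → min 0
(8, 15, 0, 16) → min 0
(15, 0, 16, 11) → min 0
(0, 16, 11, 7) → min 0
(16, 11, 7, 7) → min 7  > 6 ✓
(11, 7, 7, 4) → min 4
(7, 7, 4, 1) → min 1
(7, 4, 1, 13) → min 1
(4, 1, 13, 16) → min 1
(1, 13, 16, 20) → min 1
(13, 16, 20, 4) → min 4
(16, 20, 4, 9) → min 4
(20, 4, 9, 1) → min 1
(4, 9, 1, 6) → min 1
(9, 1, 6, 11) → min 1
4 windows satisfy the condition.

4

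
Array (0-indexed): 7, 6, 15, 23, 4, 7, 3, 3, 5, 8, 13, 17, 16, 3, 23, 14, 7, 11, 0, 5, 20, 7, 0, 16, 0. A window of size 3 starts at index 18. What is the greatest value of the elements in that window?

Elements at indices 18..20: 0, 5, 20
max(0, 5, 20) = 20

20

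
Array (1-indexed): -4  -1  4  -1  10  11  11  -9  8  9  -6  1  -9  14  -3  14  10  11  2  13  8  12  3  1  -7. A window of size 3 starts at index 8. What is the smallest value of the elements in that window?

-9

Elements at indices 8..10: -9, 8, 9
min(-9, 8, 9) = -9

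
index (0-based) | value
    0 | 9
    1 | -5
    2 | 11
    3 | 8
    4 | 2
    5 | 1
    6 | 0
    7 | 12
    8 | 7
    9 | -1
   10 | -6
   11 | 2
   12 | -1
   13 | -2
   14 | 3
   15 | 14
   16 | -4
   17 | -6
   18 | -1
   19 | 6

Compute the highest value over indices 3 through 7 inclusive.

12

Elements at indices 3..7: 8, 2, 1, 0, 12
max(8, 2, 1, 0, 12) = 12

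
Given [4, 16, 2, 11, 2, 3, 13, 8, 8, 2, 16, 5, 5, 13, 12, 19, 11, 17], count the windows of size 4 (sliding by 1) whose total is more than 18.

14

(4, 16, 2, 11) → sum 33  > 18 ✓
(16, 2, 11, 2) → sum 31  > 18 ✓
(2, 11, 2, 3) → sum 18
(11, 2, 3, 13) → sum 29  > 18 ✓
(2, 3, 13, 8) → sum 26  > 18 ✓
(3, 13, 8, 8) → sum 32  > 18 ✓
(13, 8, 8, 2) → sum 31  > 18 ✓
(8, 8, 2, 16) → sum 34  > 18 ✓
(8, 2, 16, 5) → sum 31  > 18 ✓
(2, 16, 5, 5) → sum 28  > 18 ✓
(16, 5, 5, 13) → sum 39  > 18 ✓
(5, 5, 13, 12) → sum 35  > 18 ✓
(5, 13, 12, 19) → sum 49  > 18 ✓
(13, 12, 19, 11) → sum 55  > 18 ✓
(12, 19, 11, 17) → sum 59  > 18 ✓
14 windows satisfy the condition.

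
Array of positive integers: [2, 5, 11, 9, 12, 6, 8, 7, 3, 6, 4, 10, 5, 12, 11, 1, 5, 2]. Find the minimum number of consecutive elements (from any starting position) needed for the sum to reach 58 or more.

add 2: running sum 2 < 58
add 5: running sum 7 < 58
add 11: running sum 18 < 58
add 9: running sum 27 < 58
add 12: running sum 39 < 58
add 6: running sum 45 < 58
add 8: running sum 53 < 58
add 7: shortest ending here [5, 11, 9, 12, 6, 8, 7] sum 58, len 7
add 3: shortest ending here [5, 11, 9, 12, 6, 8, 7, 3] sum 61, len 8
add 6: shortest ending here [11, 9, 12, 6, 8, 7, 3, 6] sum 62, len 8
add 4: shortest ending here [11, 9, 12, 6, 8, 7, 3, 6, 4] sum 66, len 9
add 10: shortest ending here [9, 12, 6, 8, 7, 3, 6, 4, 10] sum 65, len 9
add 5: shortest ending here [12, 6, 8, 7, 3, 6, 4, 10, 5] sum 61, len 9
add 12: shortest ending here [6, 8, 7, 3, 6, 4, 10, 5, 12] sum 61, len 9
add 11: shortest ending here [7, 3, 6, 4, 10, 5, 12, 11] sum 58, len 8
add 1: shortest ending here [7, 3, 6, 4, 10, 5, 12, 11, 1] sum 59, len 9
add 5: shortest ending here [7, 3, 6, 4, 10, 5, 12, 11, 1, 5] sum 64, len 10
add 2: shortest ending here [3, 6, 4, 10, 5, 12, 11, 1, 5, 2] sum 59, len 10
Shortest qualifying length: 7.

7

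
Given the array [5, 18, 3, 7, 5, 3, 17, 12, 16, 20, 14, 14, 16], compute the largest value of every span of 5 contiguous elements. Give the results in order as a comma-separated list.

18, 18, 17, 17, 17, 20, 20, 20, 20

[5, 18, 3, 7, 5] → max 18
[18, 3, 7, 5, 3] → max 18
[3, 7, 5, 3, 17] → max 17
[7, 5, 3, 17, 12] → max 17
[5, 3, 17, 12, 16] → max 17
[3, 17, 12, 16, 20] → max 20
[17, 12, 16, 20, 14] → max 20
[12, 16, 20, 14, 14] → max 20
[16, 20, 14, 14, 16] → max 20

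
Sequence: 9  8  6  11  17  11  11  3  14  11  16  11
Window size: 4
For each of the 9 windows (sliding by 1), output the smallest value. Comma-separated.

(9, 8, 6, 11) → min 6
(8, 6, 11, 17) → min 6
(6, 11, 17, 11) → min 6
(11, 17, 11, 11) → min 11
(17, 11, 11, 3) → min 3
(11, 11, 3, 14) → min 3
(11, 3, 14, 11) → min 3
(3, 14, 11, 16) → min 3
(14, 11, 16, 11) → min 11

6, 6, 6, 11, 3, 3, 3, 3, 11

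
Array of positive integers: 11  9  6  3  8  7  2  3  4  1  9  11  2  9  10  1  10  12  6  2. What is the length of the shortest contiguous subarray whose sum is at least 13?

2

add 11: running sum 11 < 13
end 1: [11, 9] sum 20, len 2
end 2: [9, 6] sum 15, len 2
end 3: [9, 6, 3] sum 18, len 3
end 4: [6, 3, 8] sum 17, len 3
end 5: [8, 7] sum 15, len 2
end 6: [8, 7, 2] sum 17, len 3
end 7: [8, 7, 2, 3] sum 20, len 4
end 8: [7, 2, 3, 4] sum 16, len 4
end 9: [7, 2, 3, 4, 1] sum 17, len 5
end 10: [4, 1, 9] sum 14, len 3
end 11: [9, 11] sum 20, len 2
end 12: [11, 2] sum 13, len 2
end 13: [11, 2, 9] sum 22, len 3
end 14: [9, 10] sum 19, len 2
end 15: [9, 10, 1] sum 20, len 3
end 16: [10, 1, 10] sum 21, len 3
end 17: [10, 12] sum 22, len 2
end 18: [12, 6] sum 18, len 2
end 19: [12, 6, 2] sum 20, len 3
Shortest qualifying length: 2.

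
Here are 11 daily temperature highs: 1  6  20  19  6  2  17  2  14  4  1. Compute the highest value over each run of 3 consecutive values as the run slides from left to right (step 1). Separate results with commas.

20, 20, 20, 19, 17, 17, 17, 14, 14

Sliding a size-3 window across the 11 values:
[1, 6, 20] → max 20
[6, 20, 19] → max 20
[20, 19, 6] → max 20
[19, 6, 2] → max 19
[6, 2, 17] → max 17
[2, 17, 2] → max 17
[17, 2, 14] → max 17
[2, 14, 4] → max 14
[14, 4, 1] → max 14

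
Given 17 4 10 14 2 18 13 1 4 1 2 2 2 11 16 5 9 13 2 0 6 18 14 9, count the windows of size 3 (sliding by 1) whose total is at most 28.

17 4 10 → sum 31
4 10 14 → sum 28  ≤ 28 ✓
10 14 2 → sum 26  ≤ 28 ✓
14 2 18 → sum 34
2 18 13 → sum 33
18 13 1 → sum 32
13 1 4 → sum 18  ≤ 28 ✓
1 4 1 → sum 6  ≤ 28 ✓
4 1 2 → sum 7  ≤ 28 ✓
1 2 2 → sum 5  ≤ 28 ✓
2 2 2 → sum 6  ≤ 28 ✓
2 2 11 → sum 15  ≤ 28 ✓
2 11 16 → sum 29
11 16 5 → sum 32
16 5 9 → sum 30
5 9 13 → sum 27  ≤ 28 ✓
9 13 2 → sum 24  ≤ 28 ✓
13 2 0 → sum 15  ≤ 28 ✓
2 0 6 → sum 8  ≤ 28 ✓
0 6 18 → sum 24  ≤ 28 ✓
6 18 14 → sum 38
18 14 9 → sum 41
13 windows satisfy the condition.

13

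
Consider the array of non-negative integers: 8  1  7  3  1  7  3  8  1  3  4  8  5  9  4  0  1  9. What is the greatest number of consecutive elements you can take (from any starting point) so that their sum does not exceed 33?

8

→ 8: sum 8, len 1
→ 1: sum 9, len 2
→ 7: sum 16, len 3
→ 3: sum 19, len 4
→ 1: sum 20, len 5
→ 7: sum 27, len 6
→ 3: sum 30, len 7
→ 8 (dropped 8): sum 30, len 7
→ 1: sum 31, len 8
→ 3 (dropped 1): sum 33, len 8
→ 4 (dropped 7): sum 30, len 8
→ 8 (dropped 3, 1, 7): sum 27, len 6
→ 5: sum 32, len 7
→ 9 (dropped 3, 8): sum 30, len 6
→ 4 (dropped 1): sum 33, len 6
→ 0: sum 33, len 7
→ 1 (dropped 3): sum 31, len 7
→ 9 (dropped 4, 8): sum 28, len 6
Longest length seen: 8.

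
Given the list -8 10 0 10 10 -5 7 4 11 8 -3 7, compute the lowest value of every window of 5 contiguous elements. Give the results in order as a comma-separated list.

-8, -5, -5, -5, -5, -5, -3, -3

(-8, 10, 0, 10, 10) → min -8
(10, 0, 10, 10, -5) → min -5
(0, 10, 10, -5, 7) → min -5
(10, 10, -5, 7, 4) → min -5
(10, -5, 7, 4, 11) → min -5
(-5, 7, 4, 11, 8) → min -5
(7, 4, 11, 8, -3) → min -3
(4, 11, 8, -3, 7) → min -3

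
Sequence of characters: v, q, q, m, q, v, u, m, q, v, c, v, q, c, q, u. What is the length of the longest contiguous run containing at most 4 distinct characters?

10

[v] 1 distinct, len 1
[v, q] 2 distinct, len 2
[v, q, q] 2 distinct, len 3
[v, q, q, m] 3 distinct, len 4
[v, q, q, m, q] 3 distinct, len 5
[v, q, q, m, q, v] 3 distinct, len 6
[v, q, q, m, q, v, u] 4 distinct, len 7
[v, q, q, m, q, v, u, m] 4 distinct, len 8
[v, q, q, m, q, v, u, m, q] 4 distinct, len 9
[v, q, q, m, q, v, u, m, q, v] 4 distinct, len 10
[m, q, v, c] 4 distinct, len 4
[m, q, v, c, v] 4 distinct, len 5
[m, q, v, c, v, q] 4 distinct, len 6
[m, q, v, c, v, q, c] 4 distinct, len 7
[m, q, v, c, v, q, c, q] 4 distinct, len 8
[q, v, c, v, q, c, q, u] 4 distinct, len 8
Longest length with ≤4 distinct: 10.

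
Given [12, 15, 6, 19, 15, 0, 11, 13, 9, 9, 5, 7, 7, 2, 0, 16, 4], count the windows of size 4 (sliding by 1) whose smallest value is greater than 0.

[12, 15, 6, 19] → min 6  > 0 ✓
[15, 6, 19, 15] → min 6  > 0 ✓
[6, 19, 15, 0] → min 0
[19, 15, 0, 11] → min 0
[15, 0, 11, 13] → min 0
[0, 11, 13, 9] → min 0
[11, 13, 9, 9] → min 9  > 0 ✓
[13, 9, 9, 5] → min 5  > 0 ✓
[9, 9, 5, 7] → min 5  > 0 ✓
[9, 5, 7, 7] → min 5  > 0 ✓
[5, 7, 7, 2] → min 2  > 0 ✓
[7, 7, 2, 0] → min 0
[7, 2, 0, 16] → min 0
[2, 0, 16, 4] → min 0
7 windows satisfy the condition.

7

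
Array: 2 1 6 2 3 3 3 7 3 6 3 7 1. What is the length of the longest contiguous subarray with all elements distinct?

[2] len 1
[2, 1] len 2
[2, 1, 6] len 3
[1, 6, 2] len 3
[1, 6, 2, 3] len 4
[3] len 1
[3] len 1
[3, 7] len 2
[7, 3] len 2
[7, 3, 6] len 3
[6, 3] len 2
[6, 3, 7] len 3
[6, 3, 7, 1] len 4
Longest all-distinct length: 4.

4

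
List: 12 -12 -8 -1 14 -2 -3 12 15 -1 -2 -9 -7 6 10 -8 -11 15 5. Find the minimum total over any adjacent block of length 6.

12 -12 -8 -1 14 -2 → sum 3
-12 -8 -1 14 -2 -3 → sum -12
-8 -1 14 -2 -3 12 → sum 12
-1 14 -2 -3 12 15 → sum 35
14 -2 -3 12 15 -1 → sum 35
-2 -3 12 15 -1 -2 → sum 19
-3 12 15 -1 -2 -9 → sum 12
12 15 -1 -2 -9 -7 → sum 8
15 -1 -2 -9 -7 6 → sum 2
-1 -2 -9 -7 6 10 → sum -3
-2 -9 -7 6 10 -8 → sum -10
-9 -7 6 10 -8 -11 → sum -19
-7 6 10 -8 -11 15 → sum 5
6 10 -8 -11 15 5 → sum 17
Minimum of these is -19.

-19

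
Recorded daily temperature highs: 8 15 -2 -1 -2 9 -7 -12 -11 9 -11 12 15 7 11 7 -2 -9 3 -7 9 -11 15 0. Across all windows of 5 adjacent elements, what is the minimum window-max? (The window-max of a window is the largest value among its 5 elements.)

7

(8, 15, -2, -1, -2) → max 15
(15, -2, -1, -2, 9) → max 15
(-2, -1, -2, 9, -7) → max 9
(-1, -2, 9, -7, -12) → max 9
(-2, 9, -7, -12, -11) → max 9
(9, -7, -12, -11, 9) → max 9
(-7, -12, -11, 9, -11) → max 9
(-12, -11, 9, -11, 12) → max 12
(-11, 9, -11, 12, 15) → max 15
(9, -11, 12, 15, 7) → max 15
(-11, 12, 15, 7, 11) → max 15
(12, 15, 7, 11, 7) → max 15
(15, 7, 11, 7, -2) → max 15
(7, 11, 7, -2, -9) → max 11
(11, 7, -2, -9, 3) → max 11
(7, -2, -9, 3, -7) → max 7
(-2, -9, 3, -7, 9) → max 9
(-9, 3, -7, 9, -11) → max 9
(3, -7, 9, -11, 15) → max 15
(-7, 9, -11, 15, 0) → max 15
Minimum of these is 7.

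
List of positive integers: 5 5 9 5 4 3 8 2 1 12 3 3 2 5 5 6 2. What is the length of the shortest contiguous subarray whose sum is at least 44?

Extend right; whenever the sum reaches 44, record the length and shrink from the left:
add 5: running sum 5 < 44
add 5: running sum 10 < 44
add 9: running sum 19 < 44
add 5: running sum 24 < 44
add 4: running sum 28 < 44
add 3: running sum 31 < 44
add 8: running sum 39 < 44
add 2: running sum 41 < 44
add 1: running sum 42 < 44
add 12: shortest ending here [9, 5, 4, 3, 8, 2, 1, 12] sum 44, len 8
add 3: shortest ending here [9, 5, 4, 3, 8, 2, 1, 12, 3] sum 47, len 9
add 3: shortest ending here [9, 5, 4, 3, 8, 2, 1, 12, 3, 3] sum 50, len 10
add 2: shortest ending here [9, 5, 4, 3, 8, 2, 1, 12, 3, 3, 2] sum 52, len 11
add 5: shortest ending here [5, 4, 3, 8, 2, 1, 12, 3, 3, 2, 5] sum 48, len 11
add 5: shortest ending here [3, 8, 2, 1, 12, 3, 3, 2, 5, 5] sum 44, len 10
add 6: shortest ending here [8, 2, 1, 12, 3, 3, 2, 5, 5, 6] sum 47, len 10
add 2: shortest ending here [8, 2, 1, 12, 3, 3, 2, 5, 5, 6, 2] sum 49, len 11
Shortest qualifying length: 8.

8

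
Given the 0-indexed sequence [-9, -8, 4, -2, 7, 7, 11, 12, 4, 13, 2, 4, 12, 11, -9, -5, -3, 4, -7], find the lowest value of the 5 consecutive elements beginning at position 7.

2

Elements at indices 7..11: 12, 4, 13, 2, 4
min(12, 4, 13, 2, 4) = 2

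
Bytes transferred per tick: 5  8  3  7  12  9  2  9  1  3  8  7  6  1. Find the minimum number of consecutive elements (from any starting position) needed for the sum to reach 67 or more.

11

add 5: running sum 5 < 67
add 8: running sum 13 < 67
add 3: running sum 16 < 67
add 7: running sum 23 < 67
add 12: running sum 35 < 67
add 9: running sum 44 < 67
add 2: running sum 46 < 67
add 9: running sum 55 < 67
add 1: running sum 56 < 67
add 3: running sum 59 < 67
add 8: shortest ending here [5, 8, 3, 7, 12, 9, 2, 9, 1, 3, 8] sum 67, len 11
add 7: shortest ending here [8, 3, 7, 12, 9, 2, 9, 1, 3, 8, 7] sum 69, len 11
add 6: shortest ending here [3, 7, 12, 9, 2, 9, 1, 3, 8, 7, 6] sum 67, len 11
add 1: shortest ending here [3, 7, 12, 9, 2, 9, 1, 3, 8, 7, 6, 1] sum 68, len 12
Shortest qualifying length: 11.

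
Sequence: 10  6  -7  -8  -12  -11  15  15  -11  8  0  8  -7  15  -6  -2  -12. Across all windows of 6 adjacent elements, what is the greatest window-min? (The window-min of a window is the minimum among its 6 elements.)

[10, 6, -7, -8, -12, -11] → min -12
[6, -7, -8, -12, -11, 15] → min -12
[-7, -8, -12, -11, 15, 15] → min -12
[-8, -12, -11, 15, 15, -11] → min -12
[-12, -11, 15, 15, -11, 8] → min -12
[-11, 15, 15, -11, 8, 0] → min -11
[15, 15, -11, 8, 0, 8] → min -11
[15, -11, 8, 0, 8, -7] → min -11
[-11, 8, 0, 8, -7, 15] → min -11
[8, 0, 8, -7, 15, -6] → min -7
[0, 8, -7, 15, -6, -2] → min -7
[8, -7, 15, -6, -2, -12] → min -12
Greatest of these is -7.

-7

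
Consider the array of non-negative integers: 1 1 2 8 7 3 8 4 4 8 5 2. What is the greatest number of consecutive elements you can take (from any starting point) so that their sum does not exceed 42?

Extend to the right; shrink from the left whenever the sum exceeds 42:
[1] sum 1 len 1
[1, 1] sum 2 len 2
[1, 1, 2] sum 4 len 3
[1, 1, 2, 8] sum 12 len 4
[1, 1, 2, 8, 7] sum 19 len 5
[1, 1, 2, 8, 7, 3] sum 22 len 6
[1, 1, 2, 8, 7, 3, 8] sum 30 len 7
[1, 1, 2, 8, 7, 3, 8, 4] sum 34 len 8
[1, 1, 2, 8, 7, 3, 8, 4, 4] sum 38 len 9
[8, 7, 3, 8, 4, 4, 8] sum 42 len 7
[7, 3, 8, 4, 4, 8, 5] sum 39 len 7
[7, 3, 8, 4, 4, 8, 5, 2] sum 41 len 8
Longest length seen: 9.

9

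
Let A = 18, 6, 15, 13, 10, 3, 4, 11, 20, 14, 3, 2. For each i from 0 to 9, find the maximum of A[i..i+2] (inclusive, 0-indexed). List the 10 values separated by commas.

(18, 6, 15) → max 18
(6, 15, 13) → max 15
(15, 13, 10) → max 15
(13, 10, 3) → max 13
(10, 3, 4) → max 10
(3, 4, 11) → max 11
(4, 11, 20) → max 20
(11, 20, 14) → max 20
(20, 14, 3) → max 20
(14, 3, 2) → max 14

18, 15, 15, 13, 10, 11, 20, 20, 20, 14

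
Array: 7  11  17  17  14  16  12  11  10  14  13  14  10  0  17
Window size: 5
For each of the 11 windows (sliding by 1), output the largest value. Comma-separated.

7 11 17 17 14 → max 17
11 17 17 14 16 → max 17
17 17 14 16 12 → max 17
17 14 16 12 11 → max 17
14 16 12 11 10 → max 16
16 12 11 10 14 → max 16
12 11 10 14 13 → max 14
11 10 14 13 14 → max 14
10 14 13 14 10 → max 14
14 13 14 10 0 → max 14
13 14 10 0 17 → max 17

17, 17, 17, 17, 16, 16, 14, 14, 14, 14, 17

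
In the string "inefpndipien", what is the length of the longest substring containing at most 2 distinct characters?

add i: window [i] (1 distinct), len 1
add n: window [i, n] (2 distinct), len 2
add e: window [n, e] (2 distinct), len 2
add f: window [e, f] (2 distinct), len 2
add p: window [f, p] (2 distinct), len 2
add n: window [p, n] (2 distinct), len 2
add d: window [n, d] (2 distinct), len 2
add i: window [d, i] (2 distinct), len 2
add p: window [i, p] (2 distinct), len 2
add i: window [i, p, i] (2 distinct), len 3
add e: window [i, e] (2 distinct), len 2
add n: window [e, n] (2 distinct), len 2
Longest length with ≤2 distinct: 3.

3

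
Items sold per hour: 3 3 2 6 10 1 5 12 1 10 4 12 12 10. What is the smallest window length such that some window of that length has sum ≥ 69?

10

add 3: running sum 3 < 69
add 3: running sum 6 < 69
add 2: running sum 8 < 69
add 6: running sum 14 < 69
add 10: running sum 24 < 69
add 1: running sum 25 < 69
add 5: running sum 30 < 69
add 12: running sum 42 < 69
add 1: running sum 43 < 69
add 10: running sum 53 < 69
add 4: running sum 57 < 69
add 12: shortest ending here [3, 3, 2, 6, 10, 1, 5, 12, 1, 10, 4, 12] sum 69, len 12
add 12: shortest ending here [6, 10, 1, 5, 12, 1, 10, 4, 12, 12] sum 73, len 10
add 10: shortest ending here [10, 1, 5, 12, 1, 10, 4, 12, 12, 10] sum 77, len 10
Shortest qualifying length: 10.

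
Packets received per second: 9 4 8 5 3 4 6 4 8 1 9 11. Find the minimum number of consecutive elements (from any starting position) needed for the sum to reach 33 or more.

add 9: running sum 9 < 33
add 4: running sum 13 < 33
add 8: running sum 21 < 33
add 5: running sum 26 < 33
add 3: running sum 29 < 33
add 4: shortest ending here [9, 4, 8, 5, 3, 4] sum 33, len 6
add 6: shortest ending here [9, 4, 8, 5, 3, 4, 6] sum 39, len 7
add 4: shortest ending here [4, 8, 5, 3, 4, 6, 4] sum 34, len 7
add 8: shortest ending here [8, 5, 3, 4, 6, 4, 8] sum 38, len 7
add 1: shortest ending here [8, 5, 3, 4, 6, 4, 8, 1] sum 39, len 8
add 9: shortest ending here [3, 4, 6, 4, 8, 1, 9] sum 35, len 7
add 11: shortest ending here [4, 8, 1, 9, 11] sum 33, len 5
Shortest qualifying length: 5.

5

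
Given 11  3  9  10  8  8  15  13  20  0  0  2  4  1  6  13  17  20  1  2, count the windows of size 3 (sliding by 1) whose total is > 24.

9

(11, 3, 9) → sum 23
(3, 9, 10) → sum 22
(9, 10, 8) → sum 27  > 24 ✓
(10, 8, 8) → sum 26  > 24 ✓
(8, 8, 15) → sum 31  > 24 ✓
(8, 15, 13) → sum 36  > 24 ✓
(15, 13, 20) → sum 48  > 24 ✓
(13, 20, 0) → sum 33  > 24 ✓
(20, 0, 0) → sum 20
(0, 0, 2) → sum 2
(0, 2, 4) → sum 6
(2, 4, 1) → sum 7
(4, 1, 6) → sum 11
(1, 6, 13) → sum 20
(6, 13, 17) → sum 36  > 24 ✓
(13, 17, 20) → sum 50  > 24 ✓
(17, 20, 1) → sum 38  > 24 ✓
(20, 1, 2) → sum 23
9 windows satisfy the condition.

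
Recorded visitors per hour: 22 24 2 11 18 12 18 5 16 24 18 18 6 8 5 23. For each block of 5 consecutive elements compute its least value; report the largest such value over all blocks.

6

Window mins for each of the 12 positions:
[22, 24, 2, 11, 18] → min 2
[24, 2, 11, 18, 12] → min 2
[2, 11, 18, 12, 18] → min 2
[11, 18, 12, 18, 5] → min 5
[18, 12, 18, 5, 16] → min 5
[12, 18, 5, 16, 24] → min 5
[18, 5, 16, 24, 18] → min 5
[5, 16, 24, 18, 18] → min 5
[16, 24, 18, 18, 6] → min 6
[24, 18, 18, 6, 8] → min 6
[18, 18, 6, 8, 5] → min 5
[18, 6, 8, 5, 23] → min 5
Largest of these is 6.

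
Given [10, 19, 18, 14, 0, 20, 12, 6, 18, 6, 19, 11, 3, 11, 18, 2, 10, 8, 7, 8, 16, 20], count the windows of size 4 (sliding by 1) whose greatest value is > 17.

16

10 19 18 14 → max 19  > 17 ✓
19 18 14 0 → max 19  > 17 ✓
18 14 0 20 → max 20  > 17 ✓
14 0 20 12 → max 20  > 17 ✓
0 20 12 6 → max 20  > 17 ✓
20 12 6 18 → max 20  > 17 ✓
12 6 18 6 → max 18  > 17 ✓
6 18 6 19 → max 19  > 17 ✓
18 6 19 11 → max 19  > 17 ✓
6 19 11 3 → max 19  > 17 ✓
19 11 3 11 → max 19  > 17 ✓
11 3 11 18 → max 18  > 17 ✓
3 11 18 2 → max 18  > 17 ✓
11 18 2 10 → max 18  > 17 ✓
18 2 10 8 → max 18  > 17 ✓
2 10 8 7 → max 10
10 8 7 8 → max 10
8 7 8 16 → max 16
7 8 16 20 → max 20  > 17 ✓
16 windows satisfy the condition.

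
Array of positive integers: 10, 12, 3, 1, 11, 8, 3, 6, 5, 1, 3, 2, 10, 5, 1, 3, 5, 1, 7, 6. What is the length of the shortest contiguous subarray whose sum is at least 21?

2

add 10: running sum 10 < 21
end 1: [10, 12] sum 22, len 2
end 2: [10, 12, 3] sum 25, len 3
end 3: [10, 12, 3, 1] sum 26, len 4
end 4: [12, 3, 1, 11] sum 27, len 4
end 5: [3, 1, 11, 8] sum 23, len 4
end 6: [11, 8, 3] sum 22, len 3
end 7: [11, 8, 3, 6] sum 28, len 4
end 8: [8, 3, 6, 5] sum 22, len 4
end 9: [8, 3, 6, 5, 1] sum 23, len 5
end 10: [8, 3, 6, 5, 1, 3] sum 26, len 6
end 11: [8, 3, 6, 5, 1, 3, 2] sum 28, len 7
end 12: [5, 1, 3, 2, 10] sum 21, len 5
end 13: [1, 3, 2, 10, 5] sum 21, len 5
end 14: [3, 2, 10, 5, 1] sum 21, len 5
end 15: [2, 10, 5, 1, 3] sum 21, len 5
end 16: [10, 5, 1, 3, 5] sum 24, len 5
end 17: [10, 5, 1, 3, 5, 1] sum 25, len 6
end 18: [5, 1, 3, 5, 1, 7] sum 22, len 6
end 19: [3, 5, 1, 7, 6] sum 22, len 5
Shortest qualifying length: 2.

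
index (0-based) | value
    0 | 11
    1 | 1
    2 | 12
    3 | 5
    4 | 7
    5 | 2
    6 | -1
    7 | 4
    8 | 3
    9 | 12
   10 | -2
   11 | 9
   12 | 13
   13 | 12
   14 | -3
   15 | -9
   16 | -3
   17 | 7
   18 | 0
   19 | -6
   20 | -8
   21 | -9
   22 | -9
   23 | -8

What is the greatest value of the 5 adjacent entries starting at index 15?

Elements at indices 15..19: -9, -3, 7, 0, -6
max(-9, -3, 7, 0, -6) = 7

7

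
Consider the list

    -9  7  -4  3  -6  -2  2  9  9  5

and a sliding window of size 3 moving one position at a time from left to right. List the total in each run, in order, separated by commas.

-6, 6, -7, -5, -6, 9, 20, 23

Sliding a size-3 window across the 10 values:
[-9, 7, -4] → sum -6
[7, -4, 3] → sum 6
[-4, 3, -6] → sum -7
[3, -6, -2] → sum -5
[-6, -2, 2] → sum -6
[-2, 2, 9] → sum 9
[2, 9, 9] → sum 20
[9, 9, 5] → sum 23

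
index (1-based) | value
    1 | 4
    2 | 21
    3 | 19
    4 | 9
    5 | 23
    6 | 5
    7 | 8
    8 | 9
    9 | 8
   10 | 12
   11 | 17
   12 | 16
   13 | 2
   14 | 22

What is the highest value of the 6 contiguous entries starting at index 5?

Elements at indices 5..10: 23, 5, 8, 9, 8, 12
max(23, 5, 8, 9, 8, 12) = 23

23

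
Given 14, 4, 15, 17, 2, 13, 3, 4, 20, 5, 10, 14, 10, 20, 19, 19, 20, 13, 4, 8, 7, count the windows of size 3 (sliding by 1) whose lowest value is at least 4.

14

14 4 15 → min 4  ≥ 4 ✓
4 15 17 → min 4  ≥ 4 ✓
15 17 2 → min 2
17 2 13 → min 2
2 13 3 → min 2
13 3 4 → min 3
3 4 20 → min 3
4 20 5 → min 4  ≥ 4 ✓
20 5 10 → min 5  ≥ 4 ✓
5 10 14 → min 5  ≥ 4 ✓
10 14 10 → min 10  ≥ 4 ✓
14 10 20 → min 10  ≥ 4 ✓
10 20 19 → min 10  ≥ 4 ✓
20 19 19 → min 19  ≥ 4 ✓
19 19 20 → min 19  ≥ 4 ✓
19 20 13 → min 13  ≥ 4 ✓
20 13 4 → min 4  ≥ 4 ✓
13 4 8 → min 4  ≥ 4 ✓
4 8 7 → min 4  ≥ 4 ✓
14 windows satisfy the condition.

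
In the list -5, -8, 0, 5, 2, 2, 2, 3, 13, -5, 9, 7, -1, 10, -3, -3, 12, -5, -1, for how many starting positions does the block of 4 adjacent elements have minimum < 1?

[-5, -8, 0, 5] → min -8  < 1 ✓
[-8, 0, 5, 2] → min -8  < 1 ✓
[0, 5, 2, 2] → min 0  < 1 ✓
[5, 2, 2, 2] → min 2
[2, 2, 2, 3] → min 2
[2, 2, 3, 13] → min 2
[2, 3, 13, -5] → min -5  < 1 ✓
[3, 13, -5, 9] → min -5  < 1 ✓
[13, -5, 9, 7] → min -5  < 1 ✓
[-5, 9, 7, -1] → min -5  < 1 ✓
[9, 7, -1, 10] → min -1  < 1 ✓
[7, -1, 10, -3] → min -3  < 1 ✓
[-1, 10, -3, -3] → min -3  < 1 ✓
[10, -3, -3, 12] → min -3  < 1 ✓
[-3, -3, 12, -5] → min -5  < 1 ✓
[-3, 12, -5, -1] → min -5  < 1 ✓
13 windows satisfy the condition.

13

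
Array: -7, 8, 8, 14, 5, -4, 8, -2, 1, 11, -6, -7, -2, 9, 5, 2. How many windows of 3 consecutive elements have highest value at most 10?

(-7, 8, 8) → max 8  ≤ 10 ✓
(8, 8, 14) → max 14
(8, 14, 5) → max 14
(14, 5, -4) → max 14
(5, -4, 8) → max 8  ≤ 10 ✓
(-4, 8, -2) → max 8  ≤ 10 ✓
(8, -2, 1) → max 8  ≤ 10 ✓
(-2, 1, 11) → max 11
(1, 11, -6) → max 11
(11, -6, -7) → max 11
(-6, -7, -2) → max -2  ≤ 10 ✓
(-7, -2, 9) → max 9  ≤ 10 ✓
(-2, 9, 5) → max 9  ≤ 10 ✓
(9, 5, 2) → max 9  ≤ 10 ✓
8 windows satisfy the condition.

8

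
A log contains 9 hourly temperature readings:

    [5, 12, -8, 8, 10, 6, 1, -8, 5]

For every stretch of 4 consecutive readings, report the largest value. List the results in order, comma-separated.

12, 12, 10, 10, 10, 6

[5, 12, -8, 8] → max 12
[12, -8, 8, 10] → max 12
[-8, 8, 10, 6] → max 10
[8, 10, 6, 1] → max 10
[10, 6, 1, -8] → max 10
[6, 1, -8, 5] → max 6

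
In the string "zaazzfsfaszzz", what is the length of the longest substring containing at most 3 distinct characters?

add z: window [z] (1 distinct), len 1
add a: window [z, a] (2 distinct), len 2
add a: window [z, a, a] (2 distinct), len 3
add z: window [z, a, a, z] (2 distinct), len 4
add z: window [z, a, a, z, z] (2 distinct), len 5
add f: window [z, a, a, z, z, f] (3 distinct), len 6
add s: window [z, z, f, s] (3 distinct), len 4
add f: window [z, z, f, s, f] (3 distinct), len 5
add a: window [f, s, f, a] (3 distinct), len 4
add s: window [f, s, f, a, s] (3 distinct), len 5
add z: window [a, s, z] (3 distinct), len 3
add z: window [a, s, z, z] (3 distinct), len 4
add z: window [a, s, z, z, z] (3 distinct), len 5
Longest length with ≤3 distinct: 6.

6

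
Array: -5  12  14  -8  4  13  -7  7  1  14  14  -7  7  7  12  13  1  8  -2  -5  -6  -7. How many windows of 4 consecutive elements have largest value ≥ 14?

-5 12 14 -8 → max 14  ≥ 14 ✓
12 14 -8 4 → max 14  ≥ 14 ✓
14 -8 4 13 → max 14  ≥ 14 ✓
-8 4 13 -7 → max 13
4 13 -7 7 → max 13
13 -7 7 1 → max 13
-7 7 1 14 → max 14  ≥ 14 ✓
7 1 14 14 → max 14  ≥ 14 ✓
1 14 14 -7 → max 14  ≥ 14 ✓
14 14 -7 7 → max 14  ≥ 14 ✓
14 -7 7 7 → max 14  ≥ 14 ✓
-7 7 7 12 → max 12
7 7 12 13 → max 13
7 12 13 1 → max 13
12 13 1 8 → max 13
13 1 8 -2 → max 13
1 8 -2 -5 → max 8
8 -2 -5 -6 → max 8
-2 -5 -6 -7 → max -2
8 windows satisfy the condition.

8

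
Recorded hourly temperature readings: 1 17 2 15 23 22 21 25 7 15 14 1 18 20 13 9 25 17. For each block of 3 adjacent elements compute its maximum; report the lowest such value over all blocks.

(1, 17, 2) → max 17
(17, 2, 15) → max 17
(2, 15, 23) → max 23
(15, 23, 22) → max 23
(23, 22, 21) → max 23
(22, 21, 25) → max 25
(21, 25, 7) → max 25
(25, 7, 15) → max 25
(7, 15, 14) → max 15
(15, 14, 1) → max 15
(14, 1, 18) → max 18
(1, 18, 20) → max 20
(18, 20, 13) → max 20
(20, 13, 9) → max 20
(13, 9, 25) → max 25
(9, 25, 17) → max 25
Lowest of these is 15.

15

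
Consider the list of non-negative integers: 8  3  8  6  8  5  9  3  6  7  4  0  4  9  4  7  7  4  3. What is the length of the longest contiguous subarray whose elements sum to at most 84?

15

Extend to the right; shrink from the left whenever the sum exceeds 84:
→ 8: sum 8, len 1
→ 3: sum 11, len 2
→ 8: sum 19, len 3
→ 6: sum 25, len 4
→ 8: sum 33, len 5
→ 5: sum 38, len 6
→ 9: sum 47, len 7
→ 3: sum 50, len 8
→ 6: sum 56, len 9
→ 7: sum 63, len 10
→ 4: sum 67, len 11
→ 0: sum 67, len 12
→ 4: sum 71, len 13
→ 9: sum 80, len 14
→ 4: sum 84, len 15
→ 7 (dropped 8): sum 83, len 15
→ 7 (dropped 3, 8): sum 79, len 14
→ 4: sum 83, len 15
→ 3 (dropped 6): sum 80, len 15
Longest length seen: 15.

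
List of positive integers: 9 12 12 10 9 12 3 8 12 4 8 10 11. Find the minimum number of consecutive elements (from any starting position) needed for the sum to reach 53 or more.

add 9: running sum 9 < 53
add 12: running sum 21 < 53
add 12: running sum 33 < 53
add 10: running sum 43 < 53
add 9: running sum 52 < 53
end 5: [12, 12, 10, 9, 12] sum 55, len 5
end 6: [12, 12, 10, 9, 12, 3] sum 58, len 6
end 7: [12, 10, 9, 12, 3, 8] sum 54, len 6
end 8: [10, 9, 12, 3, 8, 12] sum 54, len 6
end 9: [10, 9, 12, 3, 8, 12, 4] sum 58, len 7
end 10: [9, 12, 3, 8, 12, 4, 8] sum 56, len 7
end 11: [12, 3, 8, 12, 4, 8, 10] sum 57, len 7
end 12: [8, 12, 4, 8, 10, 11] sum 53, len 6
Shortest qualifying length: 5.

5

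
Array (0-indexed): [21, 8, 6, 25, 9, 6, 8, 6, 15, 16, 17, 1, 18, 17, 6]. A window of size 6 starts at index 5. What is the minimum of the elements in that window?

6

Elements at indices 5..10: 6, 8, 6, 15, 16, 17
min(6, 8, 6, 15, 16, 17) = 6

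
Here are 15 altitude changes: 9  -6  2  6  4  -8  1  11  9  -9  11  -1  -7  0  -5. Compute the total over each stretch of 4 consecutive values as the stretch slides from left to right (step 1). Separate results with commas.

(9, -6, 2, 6) → sum 11
(-6, 2, 6, 4) → sum 6
(2, 6, 4, -8) → sum 4
(6, 4, -8, 1) → sum 3
(4, -8, 1, 11) → sum 8
(-8, 1, 11, 9) → sum 13
(1, 11, 9, -9) → sum 12
(11, 9, -9, 11) → sum 22
(9, -9, 11, -1) → sum 10
(-9, 11, -1, -7) → sum -6
(11, -1, -7, 0) → sum 3
(-1, -7, 0, -5) → sum -13

11, 6, 4, 3, 8, 13, 12, 22, 10, -6, 3, -13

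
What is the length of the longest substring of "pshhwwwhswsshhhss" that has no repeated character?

add p: [p] len 1
add s: [p, s] len 2
add h: [p, s, h] len 3
add h (repeat h, move left end past it): [h] len 1
add w: [h, w] len 2
add w (repeat w, move left end past it): [w] len 1
add w (repeat w, move left end past it): [w] len 1
add h: [w, h] len 2
add s: [w, h, s] len 3
add w (repeat w, move left end past it): [h, s, w] len 3
add s (repeat s, move left end past it): [w, s] len 2
add s (repeat s, move left end past it): [s] len 1
add h: [s, h] len 2
add h (repeat h, move left end past it): [h] len 1
add h (repeat h, move left end past it): [h] len 1
add s: [h, s] len 2
add s (repeat s, move left end past it): [s] len 1
Longest all-distinct length: 3.

3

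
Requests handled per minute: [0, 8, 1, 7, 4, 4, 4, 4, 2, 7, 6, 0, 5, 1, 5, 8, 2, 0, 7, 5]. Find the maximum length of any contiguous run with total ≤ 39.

[0] sum 0 len 1
[0, 8] sum 8 len 2
[0, 8, 1] sum 9 len 3
[0, 8, 1, 7] sum 16 len 4
[0, 8, 1, 7, 4] sum 20 len 5
[0, 8, 1, 7, 4, 4] sum 24 len 6
[0, 8, 1, 7, 4, 4, 4] sum 28 len 7
[0, 8, 1, 7, 4, 4, 4, 4] sum 32 len 8
[0, 8, 1, 7, 4, 4, 4, 4, 2] sum 34 len 9
[1, 7, 4, 4, 4, 4, 2, 7] sum 33 len 8
[1, 7, 4, 4, 4, 4, 2, 7, 6] sum 39 len 9
[1, 7, 4, 4, 4, 4, 2, 7, 6, 0] sum 39 len 10
[4, 4, 4, 4, 2, 7, 6, 0, 5] sum 36 len 9
[4, 4, 4, 4, 2, 7, 6, 0, 5, 1] sum 37 len 10
[4, 4, 4, 2, 7, 6, 0, 5, 1, 5] sum 38 len 10
[4, 2, 7, 6, 0, 5, 1, 5, 8] sum 38 len 9
[2, 7, 6, 0, 5, 1, 5, 8, 2] sum 36 len 9
[2, 7, 6, 0, 5, 1, 5, 8, 2, 0] sum 36 len 10
[6, 0, 5, 1, 5, 8, 2, 0, 7] sum 34 len 9
[6, 0, 5, 1, 5, 8, 2, 0, 7, 5] sum 39 len 10
Longest length seen: 10.

10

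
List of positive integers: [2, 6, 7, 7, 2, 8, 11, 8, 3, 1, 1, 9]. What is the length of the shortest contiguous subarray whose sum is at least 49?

7

add 2: running sum 2 < 49
add 6: running sum 8 < 49
add 7: running sum 15 < 49
add 7: running sum 22 < 49
add 2: running sum 24 < 49
add 8: running sum 32 < 49
add 11: running sum 43 < 49
end 7: [6, 7, 7, 2, 8, 11, 8] sum 49, len 7
end 8: [6, 7, 7, 2, 8, 11, 8, 3] sum 52, len 8
end 9: [6, 7, 7, 2, 8, 11, 8, 3, 1] sum 53, len 9
end 10: [6, 7, 7, 2, 8, 11, 8, 3, 1, 1] sum 54, len 10
end 11: [7, 2, 8, 11, 8, 3, 1, 1, 9] sum 50, len 9
Shortest qualifying length: 7.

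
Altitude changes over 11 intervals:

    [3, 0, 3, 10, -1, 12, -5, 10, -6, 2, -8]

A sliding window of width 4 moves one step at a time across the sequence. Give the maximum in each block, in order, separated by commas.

Sliding a size-4 window across the 11 values:
3 0 3 10 → max 10
0 3 10 -1 → max 10
3 10 -1 12 → max 12
10 -1 12 -5 → max 12
-1 12 -5 10 → max 12
12 -5 10 -6 → max 12
-5 10 -6 2 → max 10
10 -6 2 -8 → max 10

10, 10, 12, 12, 12, 12, 10, 10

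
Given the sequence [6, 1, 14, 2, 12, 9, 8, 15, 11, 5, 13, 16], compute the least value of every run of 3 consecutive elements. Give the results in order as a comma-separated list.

(6, 1, 14) → min 1
(1, 14, 2) → min 1
(14, 2, 12) → min 2
(2, 12, 9) → min 2
(12, 9, 8) → min 8
(9, 8, 15) → min 8
(8, 15, 11) → min 8
(15, 11, 5) → min 5
(11, 5, 13) → min 5
(5, 13, 16) → min 5

1, 1, 2, 2, 8, 8, 8, 5, 5, 5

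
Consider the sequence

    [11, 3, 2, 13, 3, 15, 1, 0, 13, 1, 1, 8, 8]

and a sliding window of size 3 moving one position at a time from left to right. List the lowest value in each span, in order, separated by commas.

[11, 3, 2] → min 2
[3, 2, 13] → min 2
[2, 13, 3] → min 2
[13, 3, 15] → min 3
[3, 15, 1] → min 1
[15, 1, 0] → min 0
[1, 0, 13] → min 0
[0, 13, 1] → min 0
[13, 1, 1] → min 1
[1, 1, 8] → min 1
[1, 8, 8] → min 1

2, 2, 2, 3, 1, 0, 0, 0, 1, 1, 1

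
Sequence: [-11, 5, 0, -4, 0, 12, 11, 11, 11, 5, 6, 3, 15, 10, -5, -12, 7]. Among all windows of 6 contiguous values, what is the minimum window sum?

[-11, 5, 0, -4, 0, 12] → sum 2
[5, 0, -4, 0, 12, 11] → sum 24
[0, -4, 0, 12, 11, 11] → sum 30
[-4, 0, 12, 11, 11, 11] → sum 41
[0, 12, 11, 11, 11, 5] → sum 50
[12, 11, 11, 11, 5, 6] → sum 56
[11, 11, 11, 5, 6, 3] → sum 47
[11, 11, 5, 6, 3, 15] → sum 51
[11, 5, 6, 3, 15, 10] → sum 50
[5, 6, 3, 15, 10, -5] → sum 34
[6, 3, 15, 10, -5, -12] → sum 17
[3, 15, 10, -5, -12, 7] → sum 18
Minimum of these is 2.

2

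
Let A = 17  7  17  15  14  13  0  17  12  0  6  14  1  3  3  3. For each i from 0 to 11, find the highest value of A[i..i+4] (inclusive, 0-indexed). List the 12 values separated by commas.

[17, 7, 17, 15, 14] → max 17
[7, 17, 15, 14, 13] → max 17
[17, 15, 14, 13, 0] → max 17
[15, 14, 13, 0, 17] → max 17
[14, 13, 0, 17, 12] → max 17
[13, 0, 17, 12, 0] → max 17
[0, 17, 12, 0, 6] → max 17
[17, 12, 0, 6, 14] → max 17
[12, 0, 6, 14, 1] → max 14
[0, 6, 14, 1, 3] → max 14
[6, 14, 1, 3, 3] → max 14
[14, 1, 3, 3, 3] → max 14

17, 17, 17, 17, 17, 17, 17, 17, 14, 14, 14, 14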